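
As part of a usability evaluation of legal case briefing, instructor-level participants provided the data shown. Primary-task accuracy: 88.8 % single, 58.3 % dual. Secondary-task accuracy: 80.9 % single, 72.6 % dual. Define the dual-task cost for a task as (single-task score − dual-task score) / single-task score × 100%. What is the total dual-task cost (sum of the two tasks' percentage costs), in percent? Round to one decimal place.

44.6

Primary cost = (88.8 − 58.3) / 88.8 × 100% = 34.3468%.
Secondary cost = (80.9 − 72.6) / 80.9 × 100% = 10.2596%.
Total = 34.3468% + 10.2596% = 44.6064% ≈ 44.6%.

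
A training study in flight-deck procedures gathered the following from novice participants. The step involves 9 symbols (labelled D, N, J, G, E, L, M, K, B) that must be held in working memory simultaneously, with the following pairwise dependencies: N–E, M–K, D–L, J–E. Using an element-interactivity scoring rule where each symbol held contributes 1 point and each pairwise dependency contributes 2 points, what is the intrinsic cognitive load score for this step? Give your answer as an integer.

17

Count of symbols held simultaneously: 9.
Count of pairwise dependencies listed: 4.
Element contribution: 9 × 1 = 9.
Interaction contribution: 4 × 2 = 8.
Intrinsic load = 9 + 8 = 17.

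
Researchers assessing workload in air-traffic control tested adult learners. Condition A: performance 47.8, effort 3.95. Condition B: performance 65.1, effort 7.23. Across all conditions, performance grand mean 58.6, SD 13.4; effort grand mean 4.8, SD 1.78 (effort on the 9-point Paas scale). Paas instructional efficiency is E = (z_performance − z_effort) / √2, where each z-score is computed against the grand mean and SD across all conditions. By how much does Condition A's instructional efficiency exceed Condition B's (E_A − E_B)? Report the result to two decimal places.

0.39

Condition A: z_P = (47.8 − 58.6)/13.4 = -0.8060; z_E = (3.95 − 4.8)/1.78 = -0.4775; E_A = (-0.8060 − (-0.4775))/√2 = -0.2323.
Condition B: z_P = (65.1 − 58.6)/13.4 = 0.4851; z_E = (7.23 − 4.8)/1.78 = 1.3652; E_B = (0.4851 − 1.3652)/√2 = -0.6223.
E_A − E_B = -0.2323 − (-0.6223) = 0.3900 ≈ 0.39.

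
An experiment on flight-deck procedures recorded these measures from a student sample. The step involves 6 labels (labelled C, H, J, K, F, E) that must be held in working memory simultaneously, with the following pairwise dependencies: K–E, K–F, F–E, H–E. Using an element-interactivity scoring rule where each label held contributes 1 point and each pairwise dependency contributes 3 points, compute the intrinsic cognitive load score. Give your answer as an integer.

18

Count of labels held simultaneously: 6.
Count of pairwise dependencies listed: 4.
Element contribution: 6 × 1 = 6.
Interaction contribution: 4 × 3 = 12.
Intrinsic load = 6 + 12 = 18.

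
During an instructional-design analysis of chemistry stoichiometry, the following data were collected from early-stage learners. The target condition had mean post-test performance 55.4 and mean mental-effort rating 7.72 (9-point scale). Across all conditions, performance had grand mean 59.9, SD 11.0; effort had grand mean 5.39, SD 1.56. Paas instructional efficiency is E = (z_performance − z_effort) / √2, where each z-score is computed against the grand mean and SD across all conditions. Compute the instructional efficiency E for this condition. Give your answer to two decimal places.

-1.35

z_performance = (55.4 − 59.9) / 11.0 = -4.5000 / 11.0 = -0.4091.
z_effort = (7.72 − 5.39) / 1.56 = 2.3300 / 1.56 = 1.4936.
z_P − z_E = -0.4091 − 1.4936 = -1.9027.
E = -1.9027 / √2 = -1.9027 / 1.41421 = -1.3454 ≈ -1.35.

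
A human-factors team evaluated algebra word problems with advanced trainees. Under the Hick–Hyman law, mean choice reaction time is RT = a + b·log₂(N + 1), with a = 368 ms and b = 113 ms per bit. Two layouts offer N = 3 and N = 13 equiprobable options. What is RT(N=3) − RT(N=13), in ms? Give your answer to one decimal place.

RT(3) = 368 + 113·log₂(4) = 368 + 113·2.0000 = 594.0000 ms.
RT(13) = 368 + 113·log₂(14) = 368 + 113·3.8074 = 798.2362 ms.
Difference = 594.0000 − 798.2362 = -204.2362 ≈ -204.2 ms.

-204.2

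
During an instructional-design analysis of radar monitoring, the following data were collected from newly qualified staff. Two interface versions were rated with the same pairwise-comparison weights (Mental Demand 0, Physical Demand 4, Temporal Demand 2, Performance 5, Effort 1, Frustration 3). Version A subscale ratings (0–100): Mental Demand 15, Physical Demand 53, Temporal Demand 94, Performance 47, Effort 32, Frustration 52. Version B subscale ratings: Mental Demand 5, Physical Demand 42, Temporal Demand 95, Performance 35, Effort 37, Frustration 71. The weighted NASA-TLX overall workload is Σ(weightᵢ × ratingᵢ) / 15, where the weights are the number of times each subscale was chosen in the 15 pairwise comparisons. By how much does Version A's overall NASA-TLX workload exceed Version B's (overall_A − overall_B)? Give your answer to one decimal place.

Version A weighted sum = 0·15 + 4·53 + 2·94 + 5·47 + 1·32 + 3·52 = 0 + 212 + 188 + 235 + 32 + 156 = 823; overall_A = 823/15 = 54.8667.
Version B weighted sum = 0·5 + 4·42 + 2·95 + 5·35 + 1·37 + 3·71 = 0 + 168 + 190 + 175 + 37 + 213 = 783; overall_B = 783/15 = 52.2000.
Difference = 54.8667 − 52.2000 = 2.6667 ≈ 2.7.

2.7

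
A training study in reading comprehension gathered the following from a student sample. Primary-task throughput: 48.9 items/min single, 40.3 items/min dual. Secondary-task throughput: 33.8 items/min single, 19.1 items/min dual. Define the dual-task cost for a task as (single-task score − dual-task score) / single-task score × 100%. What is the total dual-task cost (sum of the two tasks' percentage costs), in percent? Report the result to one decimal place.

Primary cost = (48.9 − 40.3) / 48.9 × 100% = 17.5869%.
Secondary cost = (33.8 − 19.1) / 33.8 × 100% = 43.4911%.
Total = 17.5869% + 43.4911% = 61.0780% ≈ 61.1%.

61.1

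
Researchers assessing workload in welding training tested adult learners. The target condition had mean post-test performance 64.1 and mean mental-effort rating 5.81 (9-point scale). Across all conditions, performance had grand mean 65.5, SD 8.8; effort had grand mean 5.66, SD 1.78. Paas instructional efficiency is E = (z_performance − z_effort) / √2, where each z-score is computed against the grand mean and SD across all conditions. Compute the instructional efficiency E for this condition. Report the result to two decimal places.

z_performance = (64.1 − 65.5) / 8.8 = -1.4000 / 8.8 = -0.1591.
z_effort = (5.81 − 5.66) / 1.78 = 0.1500 / 1.78 = 0.0843.
z_P − z_E = -0.1591 − 0.0843 = -0.2434.
E = -0.2434 / √2 = -0.2434 / 1.41421 = -0.1721 ≈ -0.17.

-0.17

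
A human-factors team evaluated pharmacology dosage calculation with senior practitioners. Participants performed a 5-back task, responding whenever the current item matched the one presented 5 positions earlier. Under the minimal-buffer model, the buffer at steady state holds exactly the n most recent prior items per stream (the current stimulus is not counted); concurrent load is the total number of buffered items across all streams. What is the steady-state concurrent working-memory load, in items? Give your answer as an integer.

The buffer holds the 5 most recent prior items.
Steady-state concurrent load = 5 items.

5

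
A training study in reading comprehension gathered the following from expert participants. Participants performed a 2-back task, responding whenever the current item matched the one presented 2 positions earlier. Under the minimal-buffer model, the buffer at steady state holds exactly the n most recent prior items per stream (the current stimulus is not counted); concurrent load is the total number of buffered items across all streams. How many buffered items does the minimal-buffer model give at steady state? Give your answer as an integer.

The buffer holds the 2 most recent prior items.
Steady-state concurrent load = 2 items.

2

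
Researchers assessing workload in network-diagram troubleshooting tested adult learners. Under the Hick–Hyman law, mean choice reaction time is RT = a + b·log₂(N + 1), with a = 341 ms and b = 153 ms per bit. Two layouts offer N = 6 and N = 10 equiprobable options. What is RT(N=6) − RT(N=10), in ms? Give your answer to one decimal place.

-99.8

RT(6) = 341 + 153·log₂(7) = 341 + 153·2.8074 = 770.5322 ms.
RT(10) = 341 + 153·log₂(11) = 341 + 153·3.4594 = 870.2882 ms.
Difference = 770.5322 − 870.2882 = -99.7560 ≈ -99.8 ms.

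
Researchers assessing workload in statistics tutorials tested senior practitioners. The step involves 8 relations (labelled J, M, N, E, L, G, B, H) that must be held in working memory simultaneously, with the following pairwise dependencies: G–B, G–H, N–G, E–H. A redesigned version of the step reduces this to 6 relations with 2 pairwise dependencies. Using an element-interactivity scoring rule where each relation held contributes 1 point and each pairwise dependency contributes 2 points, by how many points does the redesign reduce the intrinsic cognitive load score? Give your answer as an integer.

6

Original: 8 × 1 + 4 × 2 = 8 + 8 = 16.
Redesigned: 6 × 1 + 2 × 2 = 6 + 4 = 10.
Reduction = 16 − 10 = 6.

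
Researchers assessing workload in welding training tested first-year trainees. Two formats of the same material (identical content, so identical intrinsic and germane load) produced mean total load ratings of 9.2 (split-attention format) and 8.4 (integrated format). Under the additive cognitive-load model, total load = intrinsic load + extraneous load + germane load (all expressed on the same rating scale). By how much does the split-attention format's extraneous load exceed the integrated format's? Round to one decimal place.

0.8

Intrinsic and germane load are equal across formats, so the difference in total load equals the difference in extraneous load.
Extraneous-load difference = 9.2 − 8.4 = 0.8.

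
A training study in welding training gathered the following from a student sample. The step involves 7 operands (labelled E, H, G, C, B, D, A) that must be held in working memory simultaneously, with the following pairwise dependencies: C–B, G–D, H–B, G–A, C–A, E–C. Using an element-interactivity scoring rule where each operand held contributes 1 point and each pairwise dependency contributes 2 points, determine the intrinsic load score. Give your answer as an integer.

Count of operands held simultaneously: 7.
Count of pairwise dependencies listed: 6.
Element contribution: 7 × 1 = 7.
Interaction contribution: 6 × 2 = 12.
Intrinsic load = 7 + 12 = 19.

19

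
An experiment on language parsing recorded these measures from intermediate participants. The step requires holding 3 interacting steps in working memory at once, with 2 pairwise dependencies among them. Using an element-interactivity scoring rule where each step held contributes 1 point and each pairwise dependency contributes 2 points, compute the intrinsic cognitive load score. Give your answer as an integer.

Element contribution: 3 × 1 = 3.
Interaction contribution: 2 × 2 = 4.
Intrinsic load = 3 + 4 = 7.

7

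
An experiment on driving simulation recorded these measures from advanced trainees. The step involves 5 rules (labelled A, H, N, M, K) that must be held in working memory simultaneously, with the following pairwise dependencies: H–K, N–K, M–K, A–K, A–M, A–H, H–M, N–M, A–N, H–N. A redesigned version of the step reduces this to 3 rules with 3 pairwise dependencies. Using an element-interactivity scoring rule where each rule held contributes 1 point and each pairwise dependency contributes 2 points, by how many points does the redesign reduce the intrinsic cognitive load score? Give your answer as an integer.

Original: 5 × 1 + 10 × 2 = 5 + 20 = 25.
Redesigned: 3 × 1 + 3 × 2 = 3 + 6 = 9.
Reduction = 25 − 9 = 16.

16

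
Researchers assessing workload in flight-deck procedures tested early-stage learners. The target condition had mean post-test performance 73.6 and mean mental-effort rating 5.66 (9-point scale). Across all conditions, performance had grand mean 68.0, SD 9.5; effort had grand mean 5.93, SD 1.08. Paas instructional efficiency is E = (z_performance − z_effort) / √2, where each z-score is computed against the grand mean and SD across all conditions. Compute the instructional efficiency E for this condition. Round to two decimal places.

z_performance = (73.6 − 68.0) / 9.5 = 5.6000 / 9.5 = 0.5895.
z_effort = (5.66 − 5.93) / 1.08 = -0.2700 / 1.08 = -0.2500.
z_P − z_E = 0.5895 − (-0.2500) = 0.8395.
E = 0.8395 / √2 = 0.8395 / 1.41421 = 0.5936 ≈ 0.59.

0.59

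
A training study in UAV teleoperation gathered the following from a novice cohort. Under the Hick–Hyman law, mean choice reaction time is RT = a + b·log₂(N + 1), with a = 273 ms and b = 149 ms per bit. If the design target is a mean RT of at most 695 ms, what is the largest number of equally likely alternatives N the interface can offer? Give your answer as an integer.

6

Set 273 + 149·log₂(N + 1) ≤ 695.
log₂(N + 1) ≤ (695 − 273) / 149 = 2.8322.
N + 1 ≤ 2^2.8322 = 7.1216.
N ≤ 6.1216, so the largest integer N is 6.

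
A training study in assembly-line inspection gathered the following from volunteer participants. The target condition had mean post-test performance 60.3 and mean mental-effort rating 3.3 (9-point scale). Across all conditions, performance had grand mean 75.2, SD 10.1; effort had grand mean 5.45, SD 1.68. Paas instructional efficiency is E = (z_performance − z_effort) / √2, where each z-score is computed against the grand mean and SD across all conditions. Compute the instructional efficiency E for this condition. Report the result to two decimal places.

-0.14

z_performance = (60.3 − 75.2) / 10.1 = -14.9000 / 10.1 = -1.4752.
z_effort = (3.3 − 5.45) / 1.68 = -2.1500 / 1.68 = -1.2798.
z_P − z_E = -1.4752 − (-1.2798) = -0.1954.
E = -0.1954 / √2 = -0.1954 / 1.41421 = -0.1382 ≈ -0.14.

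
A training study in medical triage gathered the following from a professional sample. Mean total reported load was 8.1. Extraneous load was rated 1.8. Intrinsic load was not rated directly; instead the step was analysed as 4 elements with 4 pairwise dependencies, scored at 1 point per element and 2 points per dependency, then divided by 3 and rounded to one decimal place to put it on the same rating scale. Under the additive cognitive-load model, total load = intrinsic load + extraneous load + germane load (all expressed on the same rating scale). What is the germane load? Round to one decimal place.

2.3

Intrinsic (element-interactivity): (4 × 1 + 4 × 2) / 3 = 12 / 3 = 4.0000 → 4.0.
germane load = total − intrinsic − extraneous
             = 8.1 − 4.0 − 1.8 = 2.3.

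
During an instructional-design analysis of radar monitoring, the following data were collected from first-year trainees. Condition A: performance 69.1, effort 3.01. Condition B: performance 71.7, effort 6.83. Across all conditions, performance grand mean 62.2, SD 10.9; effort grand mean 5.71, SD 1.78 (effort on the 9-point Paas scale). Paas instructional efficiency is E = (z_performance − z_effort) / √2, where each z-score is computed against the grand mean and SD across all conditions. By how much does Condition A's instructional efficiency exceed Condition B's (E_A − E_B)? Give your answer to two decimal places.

Condition A: z_P = (69.1 − 62.2)/10.9 = 0.6330; z_E = (3.01 − 5.71)/1.78 = -1.5169; E_A = (0.6330 − (-1.5169))/√2 = 1.5202.
Condition B: z_P = (71.7 − 62.2)/10.9 = 0.8716; z_E = (6.83 − 5.71)/1.78 = 0.6292; E_B = (0.8716 − 0.6292)/√2 = 0.1714.
E_A − E_B = 1.5202 − 0.1714 = 1.3488 ≈ 1.35.

1.35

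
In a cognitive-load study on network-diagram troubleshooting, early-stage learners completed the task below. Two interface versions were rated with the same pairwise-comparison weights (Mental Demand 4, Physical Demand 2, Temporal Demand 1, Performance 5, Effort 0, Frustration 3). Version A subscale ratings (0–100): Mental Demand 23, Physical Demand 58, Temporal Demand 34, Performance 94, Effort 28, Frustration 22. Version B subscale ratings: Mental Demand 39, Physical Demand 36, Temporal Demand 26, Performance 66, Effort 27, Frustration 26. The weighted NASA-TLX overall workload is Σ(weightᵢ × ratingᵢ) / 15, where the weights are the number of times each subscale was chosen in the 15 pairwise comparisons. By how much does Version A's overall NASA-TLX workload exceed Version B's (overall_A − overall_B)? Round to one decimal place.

Version A weighted sum = 4·23 + 2·58 + 1·34 + 5·94 + 0·28 + 3·22 = 92 + 116 + 34 + 470 + 0 + 66 = 778; overall_A = 778/15 = 51.8667.
Version B weighted sum = 4·39 + 2·36 + 1·26 + 5·66 + 0·27 + 3·26 = 156 + 72 + 26 + 330 + 0 + 78 = 662; overall_B = 662/15 = 44.1333.
Difference = 51.8667 − 44.1333 = 7.7334 ≈ 7.7.

7.7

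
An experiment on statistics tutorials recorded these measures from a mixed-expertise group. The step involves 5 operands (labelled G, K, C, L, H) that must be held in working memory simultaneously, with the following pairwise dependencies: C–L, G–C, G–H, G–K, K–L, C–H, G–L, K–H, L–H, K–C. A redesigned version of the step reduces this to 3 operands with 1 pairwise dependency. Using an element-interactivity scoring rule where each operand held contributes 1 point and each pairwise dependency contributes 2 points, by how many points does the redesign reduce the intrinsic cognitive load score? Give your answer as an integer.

20

Original: 5 × 1 + 10 × 2 = 5 + 20 = 25.
Redesigned: 3 × 1 + 1 × 2 = 3 + 2 = 5.
Reduction = 25 − 5 = 20.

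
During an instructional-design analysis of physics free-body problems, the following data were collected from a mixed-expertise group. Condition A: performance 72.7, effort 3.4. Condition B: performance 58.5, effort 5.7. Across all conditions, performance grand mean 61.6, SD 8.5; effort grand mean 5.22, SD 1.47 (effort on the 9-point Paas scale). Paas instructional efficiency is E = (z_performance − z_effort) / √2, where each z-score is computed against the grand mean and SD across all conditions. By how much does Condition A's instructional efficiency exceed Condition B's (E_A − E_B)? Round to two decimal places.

2.29

Condition A: z_P = (72.7 − 61.6)/8.5 = 1.3059; z_E = (3.4 − 5.22)/1.47 = -1.2381; E_A = (1.3059 − (-1.2381))/√2 = 1.7989.
Condition B: z_P = (58.5 − 61.6)/8.5 = -0.3647; z_E = (5.7 − 5.22)/1.47 = 0.3265; E_B = (-0.3647 − 0.3265)/√2 = -0.4888.
E_A − E_B = 1.7989 − (-0.4888) = 2.2877 ≈ 2.29.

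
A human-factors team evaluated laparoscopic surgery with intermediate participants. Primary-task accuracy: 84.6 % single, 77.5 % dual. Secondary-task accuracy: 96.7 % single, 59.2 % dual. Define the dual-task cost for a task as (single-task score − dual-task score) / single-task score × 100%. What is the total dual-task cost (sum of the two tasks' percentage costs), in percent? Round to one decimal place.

Primary cost = (84.6 − 77.5) / 84.6 × 100% = 8.3924%.
Secondary cost = (96.7 − 59.2) / 96.7 × 100% = 38.7797%.
Total = 8.3924% + 38.7797% = 47.1721% ≈ 47.2%.

47.2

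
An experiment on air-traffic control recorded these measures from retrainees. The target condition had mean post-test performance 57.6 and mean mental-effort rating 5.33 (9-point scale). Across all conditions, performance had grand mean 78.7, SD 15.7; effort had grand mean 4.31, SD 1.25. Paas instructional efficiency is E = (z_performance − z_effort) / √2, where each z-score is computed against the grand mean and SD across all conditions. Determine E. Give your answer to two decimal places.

-1.53

z_performance = (57.6 − 78.7) / 15.7 = -21.1000 / 15.7 = -1.3439.
z_effort = (5.33 − 4.31) / 1.25 = 1.0200 / 1.25 = 0.8160.
z_P − z_E = -1.3439 − 0.8160 = -2.1599.
E = -2.1599 / √2 = -2.1599 / 1.41421 = -1.5273 ≈ -1.53.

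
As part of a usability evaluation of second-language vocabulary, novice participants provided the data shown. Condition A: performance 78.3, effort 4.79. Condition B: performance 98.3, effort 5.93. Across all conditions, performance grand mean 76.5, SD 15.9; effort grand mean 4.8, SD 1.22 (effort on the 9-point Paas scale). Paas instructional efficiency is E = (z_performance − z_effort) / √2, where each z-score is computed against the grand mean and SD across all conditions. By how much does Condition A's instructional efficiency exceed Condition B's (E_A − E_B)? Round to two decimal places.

-0.23

Condition A: z_P = (78.3 − 76.5)/15.9 = 0.1132; z_E = (4.79 − 4.8)/1.22 = -0.0082; E_A = (0.1132 − (-0.0082))/√2 = 0.0858.
Condition B: z_P = (98.3 − 76.5)/15.9 = 1.3711; z_E = (5.93 − 4.8)/1.22 = 0.9262; E_B = (1.3711 − 0.9262)/√2 = 0.3146.
E_A − E_B = 0.0858 − 0.3146 = -0.2288 ≈ -0.23.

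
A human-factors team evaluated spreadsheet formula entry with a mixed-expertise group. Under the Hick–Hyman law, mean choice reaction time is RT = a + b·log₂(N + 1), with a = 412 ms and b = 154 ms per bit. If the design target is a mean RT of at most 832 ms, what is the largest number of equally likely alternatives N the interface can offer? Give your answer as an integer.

5

Set 412 + 154·log₂(N + 1) ≤ 832.
log₂(N + 1) ≤ (832 − 412) / 154 = 2.7273.
N + 1 ≤ 2^2.7273 = 6.6222.
N ≤ 5.6222, so the largest integer N is 5.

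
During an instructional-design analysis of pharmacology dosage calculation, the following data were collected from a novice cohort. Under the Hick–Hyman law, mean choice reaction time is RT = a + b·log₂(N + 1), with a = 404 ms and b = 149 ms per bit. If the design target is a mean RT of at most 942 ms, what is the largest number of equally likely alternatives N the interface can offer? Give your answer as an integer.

Set 404 + 149·log₂(N + 1) ≤ 942.
log₂(N + 1) ≤ (942 − 404) / 149 = 3.6107.
N + 1 ≤ 2^3.6107 = 12.2160.
N ≤ 11.2160, so the largest integer N is 11.

11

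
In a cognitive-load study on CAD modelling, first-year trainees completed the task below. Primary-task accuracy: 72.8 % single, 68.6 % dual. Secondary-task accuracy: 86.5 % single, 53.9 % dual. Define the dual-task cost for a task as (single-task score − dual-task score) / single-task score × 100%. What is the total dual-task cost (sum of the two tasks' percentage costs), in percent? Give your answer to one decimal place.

Primary cost = (72.8 − 68.6) / 72.8 × 100% = 5.7692%.
Secondary cost = (86.5 − 53.9) / 86.5 × 100% = 37.6879%.
Total = 5.7692% + 37.6879% = 43.4571% ≈ 43.5%.

43.5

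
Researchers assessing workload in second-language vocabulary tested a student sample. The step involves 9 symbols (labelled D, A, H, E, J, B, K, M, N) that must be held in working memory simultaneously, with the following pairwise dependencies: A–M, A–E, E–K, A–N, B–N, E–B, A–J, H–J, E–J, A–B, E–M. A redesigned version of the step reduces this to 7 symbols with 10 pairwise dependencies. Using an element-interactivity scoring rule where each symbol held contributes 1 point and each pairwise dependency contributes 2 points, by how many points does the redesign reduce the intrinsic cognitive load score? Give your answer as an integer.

4

Original: 9 × 1 + 11 × 2 = 9 + 22 = 31.
Redesigned: 7 × 1 + 10 × 2 = 7 + 20 = 27.
Reduction = 31 − 27 = 4.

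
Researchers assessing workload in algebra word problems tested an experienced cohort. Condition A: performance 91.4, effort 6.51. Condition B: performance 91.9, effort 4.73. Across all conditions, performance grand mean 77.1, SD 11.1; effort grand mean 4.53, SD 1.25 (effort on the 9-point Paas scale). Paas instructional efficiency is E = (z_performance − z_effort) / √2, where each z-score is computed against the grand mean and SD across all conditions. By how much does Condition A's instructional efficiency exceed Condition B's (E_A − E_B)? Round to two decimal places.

-1.04

Condition A: z_P = (91.4 − 77.1)/11.1 = 1.2883; z_E = (6.51 − 4.53)/1.25 = 1.5840; E_A = (1.2883 − 1.5840)/√2 = -0.2091.
Condition B: z_P = (91.9 − 77.1)/11.1 = 1.3333; z_E = (4.73 − 4.53)/1.25 = 0.1600; E_B = (1.3333 − 0.1600)/√2 = 0.8296.
E_A − E_B = -0.2091 − 0.8296 = -1.0387 ≈ -1.04.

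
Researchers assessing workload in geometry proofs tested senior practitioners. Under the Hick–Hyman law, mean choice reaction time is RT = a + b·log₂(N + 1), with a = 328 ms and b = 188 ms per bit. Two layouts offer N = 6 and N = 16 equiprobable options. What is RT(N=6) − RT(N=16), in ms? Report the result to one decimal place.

RT(6) = 328 + 188·log₂(7) = 328 + 188·2.8074 = 855.7912 ms.
RT(16) = 328 + 188·log₂(17) = 328 + 188·4.0875 = 1096.4500 ms.
Difference = 855.7912 − 1096.4500 = -240.6588 ≈ -240.7 ms.

-240.7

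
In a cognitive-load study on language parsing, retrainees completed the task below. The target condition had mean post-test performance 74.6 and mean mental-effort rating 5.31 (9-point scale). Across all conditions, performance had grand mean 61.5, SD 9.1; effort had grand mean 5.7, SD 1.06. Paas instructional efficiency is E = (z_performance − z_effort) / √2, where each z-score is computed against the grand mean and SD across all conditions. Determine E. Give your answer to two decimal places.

1.28

z_performance = (74.6 − 61.5) / 9.1 = 13.1000 / 9.1 = 1.4396.
z_effort = (5.31 − 5.7) / 1.06 = -0.3900 / 1.06 = -0.3679.
z_P − z_E = 1.4396 − (-0.3679) = 1.8075.
E = 1.8075 / √2 = 1.8075 / 1.41421 = 1.2781 ≈ 1.28.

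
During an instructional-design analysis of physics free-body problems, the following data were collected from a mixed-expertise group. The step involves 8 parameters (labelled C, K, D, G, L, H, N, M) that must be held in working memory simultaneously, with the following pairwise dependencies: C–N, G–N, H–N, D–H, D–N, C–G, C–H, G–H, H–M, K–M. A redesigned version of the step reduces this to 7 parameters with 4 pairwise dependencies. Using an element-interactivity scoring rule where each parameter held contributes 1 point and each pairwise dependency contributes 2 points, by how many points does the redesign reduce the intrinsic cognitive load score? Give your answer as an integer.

Original: 8 × 1 + 10 × 2 = 8 + 20 = 28.
Redesigned: 7 × 1 + 4 × 2 = 7 + 8 = 15.
Reduction = 28 − 15 = 13.

13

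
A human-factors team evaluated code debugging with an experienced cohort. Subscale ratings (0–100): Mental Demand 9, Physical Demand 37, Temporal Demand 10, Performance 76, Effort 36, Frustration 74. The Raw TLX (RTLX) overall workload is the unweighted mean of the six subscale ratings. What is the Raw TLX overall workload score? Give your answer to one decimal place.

Sum of ratings = 9 + 37 + 10 + 76 + 36 + 74 = 242.
RTLX = 242 / 6 = 40.3333 ≈ 40.3.

40.3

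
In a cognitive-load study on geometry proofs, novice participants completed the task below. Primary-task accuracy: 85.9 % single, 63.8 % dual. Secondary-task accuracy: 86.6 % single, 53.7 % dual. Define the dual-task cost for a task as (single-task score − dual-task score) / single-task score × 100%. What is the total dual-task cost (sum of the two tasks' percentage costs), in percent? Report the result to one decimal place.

Primary cost = (85.9 − 63.8) / 85.9 × 100% = 25.7276%.
Secondary cost = (86.6 − 53.7) / 86.6 × 100% = 37.9908%.
Total = 25.7276% + 37.9908% = 63.7184% ≈ 63.7%.

63.7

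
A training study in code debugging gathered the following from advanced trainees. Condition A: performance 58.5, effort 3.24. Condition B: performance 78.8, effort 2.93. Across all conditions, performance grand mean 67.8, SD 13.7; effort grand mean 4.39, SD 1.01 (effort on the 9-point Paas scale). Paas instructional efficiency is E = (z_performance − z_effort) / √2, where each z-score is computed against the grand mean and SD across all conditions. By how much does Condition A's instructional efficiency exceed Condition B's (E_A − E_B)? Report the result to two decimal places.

-1.26

Condition A: z_P = (58.5 − 67.8)/13.7 = -0.6788; z_E = (3.24 − 4.39)/1.01 = -1.1386; E_A = (-0.6788 − (-1.1386))/√2 = 0.3251.
Condition B: z_P = (78.8 − 67.8)/13.7 = 0.8029; z_E = (2.93 − 4.39)/1.01 = -1.4455; E_B = (0.8029 − (-1.4455))/√2 = 1.5899.
E_A − E_B = 0.3251 − 1.5899 = -1.2648 ≈ -1.26.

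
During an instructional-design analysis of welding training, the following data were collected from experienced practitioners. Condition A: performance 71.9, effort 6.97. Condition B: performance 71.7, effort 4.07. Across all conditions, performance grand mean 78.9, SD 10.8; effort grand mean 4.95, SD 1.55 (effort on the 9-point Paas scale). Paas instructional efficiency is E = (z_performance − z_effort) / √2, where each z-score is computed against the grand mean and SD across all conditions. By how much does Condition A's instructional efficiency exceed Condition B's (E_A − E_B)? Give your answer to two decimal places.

-1.31

Condition A: z_P = (71.9 − 78.9)/10.8 = -0.6481; z_E = (6.97 − 4.95)/1.55 = 1.3032; E_A = (-0.6481 − 1.3032)/√2 = -1.3798.
Condition B: z_P = (71.7 − 78.9)/10.8 = -0.6667; z_E = (4.07 − 4.95)/1.55 = -0.5677; E_B = (-0.6667 − (-0.5677))/√2 = -0.0700.
E_A − E_B = -1.3798 − (-0.0700) = -1.3098 ≈ -1.31.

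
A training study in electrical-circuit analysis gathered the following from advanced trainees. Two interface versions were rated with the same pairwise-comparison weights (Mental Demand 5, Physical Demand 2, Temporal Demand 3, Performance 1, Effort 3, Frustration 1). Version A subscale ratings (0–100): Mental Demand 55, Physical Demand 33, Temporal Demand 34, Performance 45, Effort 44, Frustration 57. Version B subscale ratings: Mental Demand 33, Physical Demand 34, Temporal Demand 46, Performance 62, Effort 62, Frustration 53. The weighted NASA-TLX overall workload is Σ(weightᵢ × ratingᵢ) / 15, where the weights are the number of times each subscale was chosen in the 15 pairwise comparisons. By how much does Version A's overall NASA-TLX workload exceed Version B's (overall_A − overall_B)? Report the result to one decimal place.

Version A weighted sum = 5·55 + 2·33 + 3·34 + 1·45 + 3·44 + 1·57 = 275 + 66 + 102 + 45 + 132 + 57 = 677; overall_A = 677/15 = 45.1333.
Version B weighted sum = 5·33 + 2·34 + 3·46 + 1·62 + 3·62 + 1·53 = 165 + 68 + 138 + 62 + 186 + 53 = 672; overall_B = 672/15 = 44.8000.
Difference = 45.1333 − 44.8000 = 0.3333 ≈ 0.3.

0.3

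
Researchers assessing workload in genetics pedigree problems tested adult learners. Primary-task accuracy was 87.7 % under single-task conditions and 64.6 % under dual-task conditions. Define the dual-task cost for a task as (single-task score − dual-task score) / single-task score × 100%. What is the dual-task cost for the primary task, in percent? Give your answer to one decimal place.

26.3

Cost = (87.7 − 64.6) / 87.7 × 100%
     = 23.1000 / 87.7 × 100% = 26.3398%.
≈ 26.3%.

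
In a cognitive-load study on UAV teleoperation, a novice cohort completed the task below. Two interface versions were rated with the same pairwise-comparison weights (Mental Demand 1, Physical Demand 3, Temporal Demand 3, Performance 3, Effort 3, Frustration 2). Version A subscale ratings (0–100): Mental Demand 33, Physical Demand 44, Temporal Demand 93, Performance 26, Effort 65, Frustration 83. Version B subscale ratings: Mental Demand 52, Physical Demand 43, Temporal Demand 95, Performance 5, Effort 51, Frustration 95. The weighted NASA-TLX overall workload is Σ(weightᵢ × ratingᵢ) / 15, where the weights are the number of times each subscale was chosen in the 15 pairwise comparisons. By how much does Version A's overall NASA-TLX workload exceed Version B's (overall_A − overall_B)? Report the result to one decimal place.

Version A weighted sum = 1·33 + 3·44 + 3·93 + 3·26 + 3·65 + 2·83 = 33 + 132 + 279 + 78 + 195 + 166 = 883; overall_A = 883/15 = 58.8667.
Version B weighted sum = 1·52 + 3·43 + 3·95 + 3·5 + 3·51 + 2·95 = 52 + 129 + 285 + 15 + 153 + 190 = 824; overall_B = 824/15 = 54.9333.
Difference = 58.8667 − 54.9333 = 3.9334 ≈ 3.9.

3.9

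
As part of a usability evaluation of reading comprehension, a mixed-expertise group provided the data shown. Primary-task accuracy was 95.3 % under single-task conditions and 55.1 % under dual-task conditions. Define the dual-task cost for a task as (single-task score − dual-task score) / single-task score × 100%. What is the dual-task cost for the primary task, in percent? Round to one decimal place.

Cost = (95.3 − 55.1) / 95.3 × 100%
     = 40.2000 / 95.3 × 100% = 42.1826%.
≈ 42.2%.

42.2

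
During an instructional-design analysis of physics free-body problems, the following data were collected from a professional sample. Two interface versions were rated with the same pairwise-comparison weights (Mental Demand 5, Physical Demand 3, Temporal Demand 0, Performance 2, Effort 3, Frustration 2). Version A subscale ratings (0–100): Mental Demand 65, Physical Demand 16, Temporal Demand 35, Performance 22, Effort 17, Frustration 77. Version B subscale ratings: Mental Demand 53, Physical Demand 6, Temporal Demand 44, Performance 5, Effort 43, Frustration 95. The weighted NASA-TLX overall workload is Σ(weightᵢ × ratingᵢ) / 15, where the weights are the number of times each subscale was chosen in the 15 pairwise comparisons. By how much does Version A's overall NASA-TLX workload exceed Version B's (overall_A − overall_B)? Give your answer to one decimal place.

0.7

Version A weighted sum = 5·65 + 3·16 + 0·35 + 2·22 + 3·17 + 2·77 = 325 + 48 + 0 + 44 + 51 + 154 = 622; overall_A = 622/15 = 41.4667.
Version B weighted sum = 5·53 + 3·6 + 0·44 + 2·5 + 3·43 + 2·95 = 265 + 18 + 0 + 10 + 129 + 190 = 612; overall_B = 612/15 = 40.8000.
Difference = 41.4667 − 40.8000 = 0.6667 ≈ 0.7.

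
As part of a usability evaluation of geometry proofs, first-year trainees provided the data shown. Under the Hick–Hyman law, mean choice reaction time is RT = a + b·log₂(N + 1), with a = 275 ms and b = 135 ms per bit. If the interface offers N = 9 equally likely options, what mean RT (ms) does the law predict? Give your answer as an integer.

log₂(9 + 1) = log₂(10) = 3.3219.
RT = 275 + 135 × 3.3219 = 275 + 448.4565 = 723.4565 ms.
≈ 723 ms.

723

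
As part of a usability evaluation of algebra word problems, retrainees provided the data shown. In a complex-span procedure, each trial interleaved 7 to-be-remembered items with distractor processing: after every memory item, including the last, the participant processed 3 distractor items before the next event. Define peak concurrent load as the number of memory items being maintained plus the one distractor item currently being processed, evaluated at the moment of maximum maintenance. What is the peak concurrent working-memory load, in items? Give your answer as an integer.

8

Maintenance is greatest during the distractor(s) after memory item 7: all 7 memory items are being held.
One distractor item is concurrently being processed.
Peak concurrent load = 7 + 1 = 8 items.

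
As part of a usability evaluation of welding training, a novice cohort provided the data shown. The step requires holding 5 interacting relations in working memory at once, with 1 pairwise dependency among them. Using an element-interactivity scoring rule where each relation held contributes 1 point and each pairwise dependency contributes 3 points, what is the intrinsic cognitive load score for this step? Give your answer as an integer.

8

Element contribution: 5 × 1 = 5.
Interaction contribution: 1 × 3 = 3.
Intrinsic load = 5 + 3 = 8.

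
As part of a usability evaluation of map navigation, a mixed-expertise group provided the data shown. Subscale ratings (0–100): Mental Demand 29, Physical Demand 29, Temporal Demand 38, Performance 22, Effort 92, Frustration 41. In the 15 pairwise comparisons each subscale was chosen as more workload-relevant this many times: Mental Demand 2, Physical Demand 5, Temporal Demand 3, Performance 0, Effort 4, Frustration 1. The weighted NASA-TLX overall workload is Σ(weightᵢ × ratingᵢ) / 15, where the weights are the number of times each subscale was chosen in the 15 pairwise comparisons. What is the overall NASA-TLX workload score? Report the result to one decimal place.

48.4

The tallies are the weights (they sum to 15).
Weighted sum = 2·29 + 5·29 + 3·38 + 0·22 + 4·92 + 1·41
            = 58 + 145 + 114 + 0 + 368 + 41 = 726.
Overall workload = 726 / 15 = 48.4000 ≈ 48.4.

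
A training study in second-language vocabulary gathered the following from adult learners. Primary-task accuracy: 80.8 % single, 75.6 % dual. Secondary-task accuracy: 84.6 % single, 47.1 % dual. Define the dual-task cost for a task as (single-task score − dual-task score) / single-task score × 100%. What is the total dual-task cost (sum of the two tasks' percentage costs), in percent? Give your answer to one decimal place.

50.8

Primary cost = (80.8 − 75.6) / 80.8 × 100% = 6.4356%.
Secondary cost = (84.6 − 47.1) / 84.6 × 100% = 44.3262%.
Total = 6.4356% + 44.3262% = 50.7618% ≈ 50.8%.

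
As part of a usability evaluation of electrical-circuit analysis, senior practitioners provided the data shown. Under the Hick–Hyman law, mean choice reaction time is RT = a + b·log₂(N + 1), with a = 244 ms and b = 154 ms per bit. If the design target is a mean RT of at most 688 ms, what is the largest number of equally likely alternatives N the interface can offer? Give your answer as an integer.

6

Set 244 + 154·log₂(N + 1) ≤ 688.
log₂(N + 1) ≤ (688 − 244) / 154 = 2.8831.
N + 1 ≤ 2^2.8831 = 7.3773.
N ≤ 6.3773, so the largest integer N is 6.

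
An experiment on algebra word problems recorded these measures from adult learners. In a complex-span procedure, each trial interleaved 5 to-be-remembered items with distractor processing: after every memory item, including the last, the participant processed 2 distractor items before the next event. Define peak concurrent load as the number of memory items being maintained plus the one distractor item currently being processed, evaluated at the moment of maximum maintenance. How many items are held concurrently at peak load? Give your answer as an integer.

6

Maintenance is greatest during the distractor(s) after memory item 5: all 5 memory items are being held.
One distractor item is concurrently being processed.
Peak concurrent load = 5 + 1 = 6 items.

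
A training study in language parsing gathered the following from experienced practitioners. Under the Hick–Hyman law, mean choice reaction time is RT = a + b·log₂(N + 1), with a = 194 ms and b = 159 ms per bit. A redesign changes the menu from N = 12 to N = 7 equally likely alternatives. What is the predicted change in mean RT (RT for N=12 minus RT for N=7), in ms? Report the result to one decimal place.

111.4

RT(12) = 194 + 159·log₂(13) = 194 + 159·3.7004 = 782.3636 ms.
RT(7) = 194 + 159·log₂(8) = 194 + 159·3.0000 = 671.0000 ms.
Difference = 782.3636 − 671.0000 = 111.3636 ≈ 111.4 ms.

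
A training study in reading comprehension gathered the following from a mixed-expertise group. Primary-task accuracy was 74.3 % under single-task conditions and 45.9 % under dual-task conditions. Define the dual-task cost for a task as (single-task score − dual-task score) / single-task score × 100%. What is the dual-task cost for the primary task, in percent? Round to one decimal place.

38.2

Cost = (74.3 − 45.9) / 74.3 × 100%
     = 28.4000 / 74.3 × 100% = 38.2234%.
≈ 38.2%.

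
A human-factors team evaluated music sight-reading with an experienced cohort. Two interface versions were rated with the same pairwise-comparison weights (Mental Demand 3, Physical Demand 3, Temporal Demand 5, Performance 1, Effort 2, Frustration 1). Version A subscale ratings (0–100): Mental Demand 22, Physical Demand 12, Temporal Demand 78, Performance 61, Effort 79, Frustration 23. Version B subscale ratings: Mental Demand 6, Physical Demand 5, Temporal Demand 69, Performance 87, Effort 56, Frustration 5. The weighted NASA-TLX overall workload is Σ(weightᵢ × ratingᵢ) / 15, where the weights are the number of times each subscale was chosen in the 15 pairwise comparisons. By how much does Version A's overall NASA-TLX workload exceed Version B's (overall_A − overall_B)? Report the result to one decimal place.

Version A weighted sum = 3·22 + 3·12 + 5·78 + 1·61 + 2·79 + 1·23 = 66 + 36 + 390 + 61 + 158 + 23 = 734; overall_A = 734/15 = 48.9333.
Version B weighted sum = 3·6 + 3·5 + 5·69 + 1·87 + 2·56 + 1·5 = 18 + 15 + 345 + 87 + 112 + 5 = 582; overall_B = 582/15 = 38.8000.
Difference = 48.9333 − 38.8000 = 10.1333 ≈ 10.1.

10.1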